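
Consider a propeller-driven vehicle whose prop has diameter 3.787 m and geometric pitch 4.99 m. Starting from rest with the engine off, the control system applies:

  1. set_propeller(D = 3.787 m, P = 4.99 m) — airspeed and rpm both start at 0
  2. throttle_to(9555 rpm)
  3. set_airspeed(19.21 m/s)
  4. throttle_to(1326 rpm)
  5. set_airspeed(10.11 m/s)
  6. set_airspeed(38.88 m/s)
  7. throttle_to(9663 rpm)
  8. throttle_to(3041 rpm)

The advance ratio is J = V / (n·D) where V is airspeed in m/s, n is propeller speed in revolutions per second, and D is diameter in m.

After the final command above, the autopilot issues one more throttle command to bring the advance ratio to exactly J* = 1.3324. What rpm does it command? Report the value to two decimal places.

rpm = 462.33

set_propeller: D = 3.787 m, P = 4.99 m (p = P/D = 1.317666); state ← (V=0, rpm=0)
throttle_to(9555): rpm ← 9555
set_airspeed(19.21): V ← 19.21 m/s
throttle_to(1326): rpm ← 1326
set_airspeed(10.11): V ← 10.11 m/s
set_airspeed(38.88): V ← 38.88 m/s
throttle_to(9663): rpm ← 9663
throttle_to(3041): rpm ← 3041
final state: V = 38.88 m/s, rpm = 3041 → n = rpm/60 = 50.683333 rev/s
target J* = 1.3324; solve J* = V/(n·D) for n: n = V/(J*·D) = 38.88/(1.3324 × 3.787) = 7.705420 rev/s
rpm = 60·n = 462.325212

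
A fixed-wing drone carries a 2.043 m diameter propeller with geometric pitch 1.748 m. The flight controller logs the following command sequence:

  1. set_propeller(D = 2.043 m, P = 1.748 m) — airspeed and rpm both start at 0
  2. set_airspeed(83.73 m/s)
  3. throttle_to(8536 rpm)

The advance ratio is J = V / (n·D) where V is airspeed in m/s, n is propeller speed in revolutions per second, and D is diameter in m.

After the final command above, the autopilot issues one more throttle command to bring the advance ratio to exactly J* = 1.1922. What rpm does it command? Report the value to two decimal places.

set_propeller: D = 2.043 m, P = 1.748 m (p = P/D = 0.855605); state ← (V=0, rpm=0)
set_airspeed(83.73): V ← 83.73 m/s
throttle_to(8536): rpm ← 8536
final state: V = 83.73 m/s, rpm = 8536 → n = rpm/60 = 142.266667 rev/s
target J* = 1.1922; solve J* = V/(n·D) for n: n = V/(J*·D) = 83.73/(1.1922 × 2.043) = 34.376654 rev/s
rpm = 60·n = 2062.599259

rpm = 2062.60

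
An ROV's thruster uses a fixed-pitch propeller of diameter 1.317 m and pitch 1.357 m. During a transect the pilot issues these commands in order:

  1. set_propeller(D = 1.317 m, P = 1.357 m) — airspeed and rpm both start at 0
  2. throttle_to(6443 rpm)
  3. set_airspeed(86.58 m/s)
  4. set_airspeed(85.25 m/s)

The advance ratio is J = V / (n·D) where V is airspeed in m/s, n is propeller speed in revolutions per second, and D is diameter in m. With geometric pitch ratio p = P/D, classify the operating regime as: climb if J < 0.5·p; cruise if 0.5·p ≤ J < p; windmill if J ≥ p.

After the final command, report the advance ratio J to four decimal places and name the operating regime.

J = 0.6028, regime = cruise

set_propeller: D = 1.317 m, P = 1.357 m (p = P/D = 1.030372); state ← (V=0, rpm=0)
throttle_to(6443): rpm ← 6443
set_airspeed(86.58): V ← 86.58 m/s
set_airspeed(85.25): V ← 85.25 m/s
final state: V = 85.25 m/s, rpm = 6443 → n = rpm/60 = 107.383333 rev/s
J = V / (n·D) = 85.25 / (107.383333 × 1.317) = 0.602798
regime bands: climb J<0.5152 | cruise [0.5152, 1.0304) | windmill J≥1.0304
J = 0.6028 → cruise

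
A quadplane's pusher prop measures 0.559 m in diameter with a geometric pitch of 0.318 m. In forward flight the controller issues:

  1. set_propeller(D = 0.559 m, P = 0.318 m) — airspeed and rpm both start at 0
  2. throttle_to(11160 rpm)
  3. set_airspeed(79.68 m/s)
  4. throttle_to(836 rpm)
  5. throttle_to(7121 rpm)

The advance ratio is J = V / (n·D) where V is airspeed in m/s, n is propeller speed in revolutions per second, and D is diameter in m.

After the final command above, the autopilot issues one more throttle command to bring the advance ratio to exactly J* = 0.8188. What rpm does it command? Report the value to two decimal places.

rpm = 10445.06

set_propeller: D = 0.559 m, P = 0.318 m (p = P/D = 0.568873); state ← (V=0, rpm=0)
throttle_to(11160): rpm ← 11160
set_airspeed(79.68): V ← 79.68 m/s
throttle_to(836): rpm ← 836
throttle_to(7121): rpm ← 7121
final state: V = 79.68 m/s, rpm = 7121 → n = rpm/60 = 118.683333 rev/s
target J* = 0.8188; solve J* = V/(n·D) for n: n = V/(J*·D) = 79.68/(0.8188 × 0.559) = 174.084331 rev/s
rpm = 60·n = 10445.059876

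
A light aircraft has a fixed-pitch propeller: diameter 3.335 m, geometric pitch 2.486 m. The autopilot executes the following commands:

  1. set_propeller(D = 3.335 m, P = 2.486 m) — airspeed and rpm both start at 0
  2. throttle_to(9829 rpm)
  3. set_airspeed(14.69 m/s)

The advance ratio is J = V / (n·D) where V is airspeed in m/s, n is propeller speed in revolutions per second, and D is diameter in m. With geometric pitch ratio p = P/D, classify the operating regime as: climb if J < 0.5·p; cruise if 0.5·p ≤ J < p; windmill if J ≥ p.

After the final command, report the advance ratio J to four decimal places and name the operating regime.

J = 0.0269, regime = climb

set_propeller: D = 3.335 m, P = 2.486 m (p = P/D = 0.745427); state ← (V=0, rpm=0)
throttle_to(9829): rpm ← 9829
set_airspeed(14.69): V ← 14.69 m/s
final state: V = 14.69 m/s, rpm = 9829 → n = rpm/60 = 163.816667 rev/s
J = V / (n·D) = 14.69 / (163.816667 × 3.335) = 0.026889
regime bands: climb J<0.3727 | cruise [0.3727, 0.7454) | windmill J≥0.7454
J = 0.0269 → climb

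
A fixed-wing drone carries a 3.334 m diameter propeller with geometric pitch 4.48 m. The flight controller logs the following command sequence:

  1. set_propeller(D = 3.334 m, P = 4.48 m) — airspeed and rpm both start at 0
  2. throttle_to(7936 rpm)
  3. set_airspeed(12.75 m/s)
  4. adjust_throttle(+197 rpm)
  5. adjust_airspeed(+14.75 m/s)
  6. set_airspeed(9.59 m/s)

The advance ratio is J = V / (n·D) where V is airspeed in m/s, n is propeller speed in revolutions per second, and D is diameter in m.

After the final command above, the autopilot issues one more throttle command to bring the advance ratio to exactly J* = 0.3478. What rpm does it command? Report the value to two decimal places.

rpm = 496.22

set_propeller: D = 3.334 m, P = 4.48 m (p = P/D = 1.343731); state ← (V=0, rpm=0)
throttle_to(7936): rpm ← 7936
set_airspeed(12.75): V ← 12.75 m/s
adjust_throttle(+197): rpm ← 7936 +197 = 8133
adjust_airspeed(+14.75): V ← 12.75 +14.75 = 27.5 m/s
set_airspeed(9.59): V ← 9.59 m/s
final state: V = 9.59 m/s, rpm = 8133 → n = rpm/60 = 135.550000 rev/s
target J* = 0.3478; solve J* = V/(n·D) for n: n = V/(J*·D) = 9.59/(0.3478 × 3.334) = 8.270341 rev/s
rpm = 60·n = 496.220480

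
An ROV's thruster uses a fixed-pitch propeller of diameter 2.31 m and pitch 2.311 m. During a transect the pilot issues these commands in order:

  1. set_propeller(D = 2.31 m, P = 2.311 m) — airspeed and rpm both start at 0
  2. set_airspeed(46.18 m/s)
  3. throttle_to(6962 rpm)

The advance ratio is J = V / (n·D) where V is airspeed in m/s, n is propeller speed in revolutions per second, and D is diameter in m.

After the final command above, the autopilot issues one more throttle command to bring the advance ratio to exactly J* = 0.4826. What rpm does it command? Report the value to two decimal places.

rpm = 2485.45

set_propeller: D = 2.31 m, P = 2.311 m (p = P/D = 1.000433); state ← (V=0, rpm=0)
set_airspeed(46.18): V ← 46.18 m/s
throttle_to(6962): rpm ← 6962
final state: V = 46.18 m/s, rpm = 6962 → n = rpm/60 = 116.033333 rev/s
target J* = 0.4826; solve J* = V/(n·D) for n: n = V/(J*·D) = 46.18/(0.4826 × 2.31) = 41.424248 rev/s
rpm = 60·n = 2485.454868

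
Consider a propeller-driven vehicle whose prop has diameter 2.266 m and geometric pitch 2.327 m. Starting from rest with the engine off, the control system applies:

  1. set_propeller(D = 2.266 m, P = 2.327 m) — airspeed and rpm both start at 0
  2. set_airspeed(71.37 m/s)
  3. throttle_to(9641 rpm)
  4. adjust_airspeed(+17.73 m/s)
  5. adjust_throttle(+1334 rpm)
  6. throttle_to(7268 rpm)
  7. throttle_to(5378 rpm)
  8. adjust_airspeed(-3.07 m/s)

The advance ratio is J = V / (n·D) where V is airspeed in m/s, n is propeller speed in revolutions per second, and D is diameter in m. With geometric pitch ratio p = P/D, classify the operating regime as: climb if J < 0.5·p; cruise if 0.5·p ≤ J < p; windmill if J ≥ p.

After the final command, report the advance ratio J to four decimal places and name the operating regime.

J = 0.4236, regime = climb

set_propeller: D = 2.266 m, P = 2.327 m (p = P/D = 1.026920); state ← (V=0, rpm=0)
set_airspeed(71.37): V ← 71.37 m/s
throttle_to(9641): rpm ← 9641
adjust_airspeed(+17.73): V ← 71.37 +17.73 = 89.1 m/s
adjust_throttle(+1334): rpm ← 9641 +1334 = 10975
throttle_to(7268): rpm ← 7268
throttle_to(5378): rpm ← 5378
adjust_airspeed(-3.07): V ← 89.1 -3.07 = 86.03 m/s
final state: V = 86.03 m/s, rpm = 5378 → n = rpm/60 = 89.633333 rev/s
J = V / (n·D) = 86.03 / (89.633333 × 2.266) = 0.423565
regime bands: climb J<0.5135 | cruise [0.5135, 1.0269) | windmill J≥1.0269
J = 0.4236 → climb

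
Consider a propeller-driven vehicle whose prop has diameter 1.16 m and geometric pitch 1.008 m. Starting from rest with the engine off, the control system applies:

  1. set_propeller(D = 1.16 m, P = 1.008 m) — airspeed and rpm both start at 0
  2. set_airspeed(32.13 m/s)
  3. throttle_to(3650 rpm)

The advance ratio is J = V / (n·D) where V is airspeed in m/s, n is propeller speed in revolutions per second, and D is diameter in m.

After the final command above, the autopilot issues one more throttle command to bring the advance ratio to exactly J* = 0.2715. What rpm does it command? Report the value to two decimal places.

rpm = 6121.17

set_propeller: D = 1.16 m, P = 1.008 m (p = P/D = 0.868966); state ← (V=0, rpm=0)
set_airspeed(32.13): V ← 32.13 m/s
throttle_to(3650): rpm ← 3650
final state: V = 32.13 m/s, rpm = 3650 → n = rpm/60 = 60.833333 rev/s
target J* = 0.2715; solve J* = V/(n·D) for n: n = V/(J*·D) = 32.13/(0.2715 × 1.16) = 102.019432 rev/s
rpm = 60·n = 6121.165936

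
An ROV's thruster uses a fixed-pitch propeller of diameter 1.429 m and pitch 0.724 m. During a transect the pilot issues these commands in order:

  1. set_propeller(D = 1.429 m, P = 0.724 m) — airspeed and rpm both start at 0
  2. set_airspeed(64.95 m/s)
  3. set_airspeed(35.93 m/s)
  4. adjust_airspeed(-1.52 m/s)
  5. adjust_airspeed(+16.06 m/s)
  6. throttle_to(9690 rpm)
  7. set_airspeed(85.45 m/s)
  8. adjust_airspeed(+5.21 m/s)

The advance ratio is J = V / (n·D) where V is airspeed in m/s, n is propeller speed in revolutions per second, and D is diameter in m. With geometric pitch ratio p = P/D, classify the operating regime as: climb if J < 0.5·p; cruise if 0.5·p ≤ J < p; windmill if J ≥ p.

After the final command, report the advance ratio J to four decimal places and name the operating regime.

set_propeller: D = 1.429 m, P = 0.724 m (p = P/D = 0.506648); state ← (V=0, rpm=0)
set_airspeed(64.95): V ← 64.95 m/s
set_airspeed(35.93): V ← 35.93 m/s
adjust_airspeed(-1.52): V ← 35.93 -1.52 = 34.41 m/s
adjust_airspeed(+16.06): V ← 34.41 +16.06 = 50.47 m/s
throttle_to(9690): rpm ← 9690
set_airspeed(85.45): V ← 85.45 m/s
adjust_airspeed(+5.21): V ← 85.45 +5.21 = 90.66 m/s
final state: V = 90.66 m/s, rpm = 9690 → n = rpm/60 = 161.500000 rev/s
J = V / (n·D) = 90.66 / (161.500000 × 1.429) = 0.392836
regime bands: climb J<0.2533 | cruise [0.2533, 0.5066) | windmill J≥0.5066
J = 0.3928 → cruise

J = 0.3928, regime = cruise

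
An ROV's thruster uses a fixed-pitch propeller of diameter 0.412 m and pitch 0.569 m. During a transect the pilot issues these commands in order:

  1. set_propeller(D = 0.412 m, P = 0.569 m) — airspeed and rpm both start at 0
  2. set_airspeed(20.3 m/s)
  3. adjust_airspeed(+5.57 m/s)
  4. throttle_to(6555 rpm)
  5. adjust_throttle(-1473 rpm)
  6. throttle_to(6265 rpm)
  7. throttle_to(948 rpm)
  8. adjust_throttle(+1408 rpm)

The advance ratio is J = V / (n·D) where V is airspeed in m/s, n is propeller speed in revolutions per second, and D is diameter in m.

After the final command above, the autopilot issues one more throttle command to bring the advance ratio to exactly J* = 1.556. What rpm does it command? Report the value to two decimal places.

rpm = 2421.26

set_propeller: D = 0.412 m, P = 0.569 m (p = P/D = 1.381068); state ← (V=0, rpm=0)
set_airspeed(20.3): V ← 20.3 m/s
adjust_airspeed(+5.57): V ← 20.3 +5.57 = 25.87 m/s
throttle_to(6555): rpm ← 6555
adjust_throttle(-1473): rpm ← 6555 -1473 = 5082
throttle_to(6265): rpm ← 6265
throttle_to(948): rpm ← 948
adjust_throttle(+1408): rpm ← 948 +1408 = 2356
final state: V = 25.87 m/s, rpm = 2356 → n = rpm/60 = 39.266667 rev/s
target J* = 1.556; solve J* = V/(n·D) for n: n = V/(J*·D) = 25.87/(1.556 × 0.412) = 40.354282 rev/s
rpm = 60·n = 2421.256895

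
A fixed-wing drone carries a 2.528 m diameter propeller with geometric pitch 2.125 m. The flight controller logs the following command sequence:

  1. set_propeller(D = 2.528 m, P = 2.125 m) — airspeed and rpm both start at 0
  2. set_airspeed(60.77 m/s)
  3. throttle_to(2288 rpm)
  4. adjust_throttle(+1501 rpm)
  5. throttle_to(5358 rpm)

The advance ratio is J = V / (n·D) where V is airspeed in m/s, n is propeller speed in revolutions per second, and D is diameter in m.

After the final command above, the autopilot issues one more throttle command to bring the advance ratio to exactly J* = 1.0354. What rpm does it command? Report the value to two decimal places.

set_propeller: D = 2.528 m, P = 2.125 m (p = P/D = 0.840585); state ← (V=0, rpm=0)
set_airspeed(60.77): V ← 60.77 m/s
throttle_to(2288): rpm ← 2288
adjust_throttle(+1501): rpm ← 2288 +1501 = 3789
throttle_to(5358): rpm ← 5358
final state: V = 60.77 m/s, rpm = 5358 → n = rpm/60 = 89.300000 rev/s
target J* = 1.0354; solve J* = V/(n·D) for n: n = V/(J*·D) = 60.77/(1.0354 × 2.528) = 23.216888 rev/s
rpm = 60·n = 1393.013279

rpm = 1393.01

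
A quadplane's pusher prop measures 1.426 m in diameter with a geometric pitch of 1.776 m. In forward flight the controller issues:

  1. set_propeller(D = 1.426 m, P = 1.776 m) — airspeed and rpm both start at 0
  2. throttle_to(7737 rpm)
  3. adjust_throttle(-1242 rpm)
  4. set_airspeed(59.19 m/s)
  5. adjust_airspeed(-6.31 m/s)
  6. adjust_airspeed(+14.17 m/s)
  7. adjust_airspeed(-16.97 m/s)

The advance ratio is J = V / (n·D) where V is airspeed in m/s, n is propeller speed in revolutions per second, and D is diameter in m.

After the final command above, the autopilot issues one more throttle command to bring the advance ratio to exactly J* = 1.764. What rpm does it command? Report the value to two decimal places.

rpm = 1194.53

set_propeller: D = 1.426 m, P = 1.776 m (p = P/D = 1.245442); state ← (V=0, rpm=0)
throttle_to(7737): rpm ← 7737
adjust_throttle(-1242): rpm ← 7737 -1242 = 6495
set_airspeed(59.19): V ← 59.19 m/s
adjust_airspeed(-6.31): V ← 59.19 -6.31 = 52.88 m/s
adjust_airspeed(+14.17): V ← 52.88 +14.17 = 67.05 m/s
adjust_airspeed(-16.97): V ← 67.05 -16.97 = 50.08 m/s
final state: V = 50.08 m/s, rpm = 6495 → n = rpm/60 = 108.250000 rev/s
target J* = 1.764; solve J* = V/(n·D) for n: n = V/(J*·D) = 50.08/(1.764 × 1.426) = 19.908852 rev/s
rpm = 60·n = 1194.531108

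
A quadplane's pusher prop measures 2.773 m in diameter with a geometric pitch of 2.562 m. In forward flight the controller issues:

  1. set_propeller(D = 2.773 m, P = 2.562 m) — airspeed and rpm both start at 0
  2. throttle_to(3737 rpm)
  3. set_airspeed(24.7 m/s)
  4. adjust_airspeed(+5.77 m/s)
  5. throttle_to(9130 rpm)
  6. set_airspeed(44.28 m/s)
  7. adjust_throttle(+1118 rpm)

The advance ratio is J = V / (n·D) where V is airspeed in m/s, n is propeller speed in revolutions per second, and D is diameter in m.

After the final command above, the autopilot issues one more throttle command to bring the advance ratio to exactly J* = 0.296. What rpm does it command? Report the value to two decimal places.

rpm = 3236.81

set_propeller: D = 2.773 m, P = 2.562 m (p = P/D = 0.923909); state ← (V=0, rpm=0)
throttle_to(3737): rpm ← 3737
set_airspeed(24.7): V ← 24.7 m/s
adjust_airspeed(+5.77): V ← 24.7 +5.77 = 30.47 m/s
throttle_to(9130): rpm ← 9130
set_airspeed(44.28): V ← 44.28 m/s
adjust_throttle(+1118): rpm ← 9130 +1118 = 10248
final state: V = 44.28 m/s, rpm = 10248 → n = rpm/60 = 170.800000 rev/s
target J* = 0.296; solve J* = V/(n·D) for n: n = V/(J*·D) = 44.28/(0.296 × 2.773) = 53.946843 rev/s
rpm = 60·n = 3236.810557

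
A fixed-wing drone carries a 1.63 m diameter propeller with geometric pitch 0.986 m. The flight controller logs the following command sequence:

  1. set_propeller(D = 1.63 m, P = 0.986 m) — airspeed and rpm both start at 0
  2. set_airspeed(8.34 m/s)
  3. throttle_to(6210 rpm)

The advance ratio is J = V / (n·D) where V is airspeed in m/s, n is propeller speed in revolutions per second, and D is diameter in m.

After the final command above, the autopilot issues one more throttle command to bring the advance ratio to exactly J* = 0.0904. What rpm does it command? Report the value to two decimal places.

set_propeller: D = 1.63 m, P = 0.986 m (p = P/D = 0.604908); state ← (V=0, rpm=0)
set_airspeed(8.34): V ← 8.34 m/s
throttle_to(6210): rpm ← 6210
final state: V = 8.34 m/s, rpm = 6210 → n = rpm/60 = 103.500000 rev/s
target J* = 0.0904; solve J* = V/(n·D) for n: n = V/(J*·D) = 8.34/(0.0904 × 1.63) = 56.599164 rev/s
rpm = 60·n = 3395.949834

rpm = 3395.95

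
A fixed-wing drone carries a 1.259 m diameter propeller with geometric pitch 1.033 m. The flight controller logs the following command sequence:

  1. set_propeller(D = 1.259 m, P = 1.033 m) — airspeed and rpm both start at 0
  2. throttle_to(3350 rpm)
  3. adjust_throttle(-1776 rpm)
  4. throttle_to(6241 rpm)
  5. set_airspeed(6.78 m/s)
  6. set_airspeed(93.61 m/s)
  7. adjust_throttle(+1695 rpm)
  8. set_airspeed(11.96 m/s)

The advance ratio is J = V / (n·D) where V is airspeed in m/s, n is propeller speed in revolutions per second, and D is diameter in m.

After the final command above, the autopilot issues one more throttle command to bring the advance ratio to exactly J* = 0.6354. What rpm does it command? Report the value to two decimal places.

set_propeller: D = 1.259 m, P = 1.033 m (p = P/D = 0.820492); state ← (V=0, rpm=0)
throttle_to(3350): rpm ← 3350
adjust_throttle(-1776): rpm ← 3350 -1776 = 1574
throttle_to(6241): rpm ← 6241
set_airspeed(6.78): V ← 6.78 m/s
set_airspeed(93.61): V ← 93.61 m/s
adjust_throttle(+1695): rpm ← 6241 +1695 = 7936
set_airspeed(11.96): V ← 11.96 m/s
final state: V = 11.96 m/s, rpm = 7936 → n = rpm/60 = 132.266667 rev/s
target J* = 0.6354; solve J* = V/(n·D) for n: n = V/(J*·D) = 11.96/(0.6354 × 1.259) = 14.950587 rev/s
rpm = 60·n = 897.035209

rpm = 897.04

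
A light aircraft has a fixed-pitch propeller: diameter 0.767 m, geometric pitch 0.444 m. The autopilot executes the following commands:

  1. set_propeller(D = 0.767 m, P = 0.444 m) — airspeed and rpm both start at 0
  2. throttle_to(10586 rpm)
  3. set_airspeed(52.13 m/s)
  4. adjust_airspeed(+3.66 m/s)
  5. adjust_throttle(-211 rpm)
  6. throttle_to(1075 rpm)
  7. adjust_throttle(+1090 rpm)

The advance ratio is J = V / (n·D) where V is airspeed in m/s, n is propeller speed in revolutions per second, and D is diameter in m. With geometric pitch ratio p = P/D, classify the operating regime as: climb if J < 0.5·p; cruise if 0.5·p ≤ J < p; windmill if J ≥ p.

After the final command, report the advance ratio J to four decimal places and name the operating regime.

J = 2.0158, regime = windmill

set_propeller: D = 0.767 m, P = 0.444 m (p = P/D = 0.578879); state ← (V=0, rpm=0)
throttle_to(10586): rpm ← 10586
set_airspeed(52.13): V ← 52.13 m/s
adjust_airspeed(+3.66): V ← 52.13 +3.66 = 55.79 m/s
adjust_throttle(-211): rpm ← 10586 -211 = 10375
throttle_to(1075): rpm ← 1075
adjust_throttle(+1090): rpm ← 1075 +1090 = 2165
final state: V = 55.79 m/s, rpm = 2165 → n = rpm/60 = 36.083333 rev/s
J = V / (n·D) = 55.79 / (36.083333 × 0.767) = 2.015832
regime bands: climb J<0.2894 | cruise [0.2894, 0.5789) | windmill J≥0.5789
J = 2.0158 → windmill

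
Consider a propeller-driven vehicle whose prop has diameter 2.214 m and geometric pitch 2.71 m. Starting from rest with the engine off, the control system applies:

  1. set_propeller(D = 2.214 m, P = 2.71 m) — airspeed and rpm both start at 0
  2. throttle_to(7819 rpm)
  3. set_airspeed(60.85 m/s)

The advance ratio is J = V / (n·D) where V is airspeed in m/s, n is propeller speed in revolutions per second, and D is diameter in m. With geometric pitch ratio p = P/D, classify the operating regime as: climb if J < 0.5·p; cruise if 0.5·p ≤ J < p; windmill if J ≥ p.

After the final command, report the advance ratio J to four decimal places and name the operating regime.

J = 0.2109, regime = climb

set_propeller: D = 2.214 m, P = 2.71 m (p = P/D = 1.224029); state ← (V=0, rpm=0)
throttle_to(7819): rpm ← 7819
set_airspeed(60.85): V ← 60.85 m/s
final state: V = 60.85 m/s, rpm = 7819 → n = rpm/60 = 130.316667 rev/s
J = V / (n·D) = 60.85 / (130.316667 × 2.214) = 0.210903
regime bands: climb J<0.6120 | cruise [0.6120, 1.2240) | windmill J≥1.2240
J = 0.2109 → climb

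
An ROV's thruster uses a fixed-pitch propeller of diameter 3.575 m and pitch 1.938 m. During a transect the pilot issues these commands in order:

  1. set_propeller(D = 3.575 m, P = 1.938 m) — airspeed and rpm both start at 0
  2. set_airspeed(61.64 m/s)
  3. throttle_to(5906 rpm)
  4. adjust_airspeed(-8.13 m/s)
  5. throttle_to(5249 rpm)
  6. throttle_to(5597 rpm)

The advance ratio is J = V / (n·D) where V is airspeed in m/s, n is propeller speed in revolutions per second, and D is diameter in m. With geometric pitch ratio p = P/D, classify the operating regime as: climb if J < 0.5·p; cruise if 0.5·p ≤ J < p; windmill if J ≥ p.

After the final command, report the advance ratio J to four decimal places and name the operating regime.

J = 0.1605, regime = climb

set_propeller: D = 3.575 m, P = 1.938 m (p = P/D = 0.542098); state ← (V=0, rpm=0)
set_airspeed(61.64): V ← 61.64 m/s
throttle_to(5906): rpm ← 5906
adjust_airspeed(-8.13): V ← 61.64 -8.13 = 53.51 m/s
throttle_to(5249): rpm ← 5249
throttle_to(5597): rpm ← 5597
final state: V = 53.51 m/s, rpm = 5597 → n = rpm/60 = 93.283333 rev/s
J = V / (n·D) = 53.51 / (93.283333 × 3.575) = 0.160456
regime bands: climb J<0.2710 | cruise [0.2710, 0.5421) | windmill J≥0.5421
J = 0.1605 → climb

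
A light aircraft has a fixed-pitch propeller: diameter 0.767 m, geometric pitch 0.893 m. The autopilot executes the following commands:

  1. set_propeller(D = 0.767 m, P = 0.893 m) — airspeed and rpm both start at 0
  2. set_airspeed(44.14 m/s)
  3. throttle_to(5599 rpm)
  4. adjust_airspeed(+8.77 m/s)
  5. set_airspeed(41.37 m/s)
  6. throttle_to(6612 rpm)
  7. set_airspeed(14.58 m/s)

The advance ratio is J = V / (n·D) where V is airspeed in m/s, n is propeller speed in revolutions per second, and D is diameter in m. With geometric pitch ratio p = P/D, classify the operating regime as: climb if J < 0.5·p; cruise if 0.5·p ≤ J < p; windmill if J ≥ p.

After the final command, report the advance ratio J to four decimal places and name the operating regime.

J = 0.1725, regime = climb

set_propeller: D = 0.767 m, P = 0.893 m (p = P/D = 1.164276); state ← (V=0, rpm=0)
set_airspeed(44.14): V ← 44.14 m/s
throttle_to(5599): rpm ← 5599
adjust_airspeed(+8.77): V ← 44.14 +8.77 = 52.91 m/s
set_airspeed(41.37): V ← 41.37 m/s
throttle_to(6612): rpm ← 6612
set_airspeed(14.58): V ← 14.58 m/s
final state: V = 14.58 m/s, rpm = 6612 → n = rpm/60 = 110.200000 rev/s
J = V / (n·D) = 14.58 / (110.200000 × 0.767) = 0.172497
regime bands: climb J<0.5821 | cruise [0.5821, 1.1643) | windmill J≥1.1643
J = 0.1725 → climb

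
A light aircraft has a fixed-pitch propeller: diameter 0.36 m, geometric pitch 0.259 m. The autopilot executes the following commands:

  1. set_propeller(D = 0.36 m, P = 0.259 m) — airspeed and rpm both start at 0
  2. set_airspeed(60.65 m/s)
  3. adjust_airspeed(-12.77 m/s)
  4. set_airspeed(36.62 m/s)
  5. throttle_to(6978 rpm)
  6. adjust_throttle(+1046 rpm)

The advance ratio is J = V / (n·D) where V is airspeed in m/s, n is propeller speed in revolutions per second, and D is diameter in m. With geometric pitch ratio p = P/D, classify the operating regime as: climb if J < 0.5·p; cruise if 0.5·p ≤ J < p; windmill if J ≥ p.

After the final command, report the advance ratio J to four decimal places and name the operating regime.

set_propeller: D = 0.36 m, P = 0.259 m (p = P/D = 0.719444); state ← (V=0, rpm=0)
set_airspeed(60.65): V ← 60.65 m/s
adjust_airspeed(-12.77): V ← 60.65 -12.77 = 47.88 m/s
set_airspeed(36.62): V ← 36.62 m/s
throttle_to(6978): rpm ← 6978
adjust_throttle(+1046): rpm ← 6978 +1046 = 8024
final state: V = 36.62 m/s, rpm = 8024 → n = rpm/60 = 133.733333 rev/s
J = V / (n·D) = 36.62 / (133.733333 × 0.36) = 0.760635
regime bands: climb J<0.3597 | cruise [0.3597, 0.7194) | windmill J≥0.7194
J = 0.7606 → windmill

J = 0.7606, regime = windmill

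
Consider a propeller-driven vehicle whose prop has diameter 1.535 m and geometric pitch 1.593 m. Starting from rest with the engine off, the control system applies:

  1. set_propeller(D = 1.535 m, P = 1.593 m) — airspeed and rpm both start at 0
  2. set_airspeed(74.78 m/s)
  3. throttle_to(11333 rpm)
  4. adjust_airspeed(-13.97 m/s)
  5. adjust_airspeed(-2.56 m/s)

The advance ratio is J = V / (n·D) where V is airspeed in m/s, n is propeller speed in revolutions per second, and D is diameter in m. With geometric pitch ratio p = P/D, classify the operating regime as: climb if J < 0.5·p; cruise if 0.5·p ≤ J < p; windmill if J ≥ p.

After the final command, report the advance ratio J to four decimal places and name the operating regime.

set_propeller: D = 1.535 m, P = 1.593 m (p = P/D = 1.037785); state ← (V=0, rpm=0)
set_airspeed(74.78): V ← 74.78 m/s
throttle_to(11333): rpm ← 11333
adjust_airspeed(-13.97): V ← 74.78 -13.97 = 60.81 m/s
adjust_airspeed(-2.56): V ← 60.81 -2.56 = 58.25 m/s
final state: V = 58.25 m/s, rpm = 11333 → n = rpm/60 = 188.883333 rev/s
J = V / (n·D) = 58.25 / (188.883333 × 1.535) = 0.200906
regime bands: climb J<0.5189 | cruise [0.5189, 1.0378) | windmill J≥1.0378
J = 0.2009 → climb

J = 0.2009, regime = climb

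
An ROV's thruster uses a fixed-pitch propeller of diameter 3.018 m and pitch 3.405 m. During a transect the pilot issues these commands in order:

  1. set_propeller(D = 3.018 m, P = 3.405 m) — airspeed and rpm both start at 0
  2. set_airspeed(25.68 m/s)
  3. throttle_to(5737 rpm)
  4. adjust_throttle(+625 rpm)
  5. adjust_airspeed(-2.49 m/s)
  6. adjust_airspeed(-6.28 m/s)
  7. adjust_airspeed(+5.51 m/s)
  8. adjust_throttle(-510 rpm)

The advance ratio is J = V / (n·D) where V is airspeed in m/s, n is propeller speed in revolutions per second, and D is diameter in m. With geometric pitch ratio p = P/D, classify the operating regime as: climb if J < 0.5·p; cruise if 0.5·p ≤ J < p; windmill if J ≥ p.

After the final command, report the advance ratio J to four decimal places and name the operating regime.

set_propeller: D = 3.018 m, P = 3.405 m (p = P/D = 1.128231); state ← (V=0, rpm=0)
set_airspeed(25.68): V ← 25.68 m/s
throttle_to(5737): rpm ← 5737
adjust_throttle(+625): rpm ← 5737 +625 = 6362
adjust_airspeed(-2.49): V ← 25.68 -2.49 = 23.19 m/s
adjust_airspeed(-6.28): V ← 23.19 -6.28 = 16.91 m/s
adjust_airspeed(+5.51): V ← 16.91 +5.51 = 22.42 m/s
adjust_throttle(-510): rpm ← 6362 -510 = 5852
final state: V = 22.42 m/s, rpm = 5852 → n = rpm/60 = 97.533333 rev/s
J = V / (n·D) = 22.42 / (97.533333 × 3.018) = 0.076166
regime bands: climb J<0.5641 | cruise [0.5641, 1.1282) | windmill J≥1.1282
J = 0.0762 → climb

J = 0.0762, regime = climb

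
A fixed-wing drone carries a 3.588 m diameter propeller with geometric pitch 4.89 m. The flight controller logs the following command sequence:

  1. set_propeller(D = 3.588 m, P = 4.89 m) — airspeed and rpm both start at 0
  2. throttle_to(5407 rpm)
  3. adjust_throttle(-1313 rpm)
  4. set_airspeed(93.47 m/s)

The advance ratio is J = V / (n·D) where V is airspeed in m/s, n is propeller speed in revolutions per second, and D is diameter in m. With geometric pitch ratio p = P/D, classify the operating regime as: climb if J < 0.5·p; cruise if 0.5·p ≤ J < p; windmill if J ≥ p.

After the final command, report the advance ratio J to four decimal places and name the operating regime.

set_propeller: D = 3.588 m, P = 4.89 m (p = P/D = 1.362876); state ← (V=0, rpm=0)
throttle_to(5407): rpm ← 5407
adjust_throttle(-1313): rpm ← 5407 -1313 = 4094
set_airspeed(93.47): V ← 93.47 m/s
final state: V = 93.47 m/s, rpm = 4094 → n = rpm/60 = 68.233333 rev/s
J = V / (n·D) = 93.47 / (68.233333 × 3.588) = 0.381789
regime bands: climb J<0.6814 | cruise [0.6814, 1.3629) | windmill J≥1.3629
J = 0.3818 → climb

J = 0.3818, regime = climb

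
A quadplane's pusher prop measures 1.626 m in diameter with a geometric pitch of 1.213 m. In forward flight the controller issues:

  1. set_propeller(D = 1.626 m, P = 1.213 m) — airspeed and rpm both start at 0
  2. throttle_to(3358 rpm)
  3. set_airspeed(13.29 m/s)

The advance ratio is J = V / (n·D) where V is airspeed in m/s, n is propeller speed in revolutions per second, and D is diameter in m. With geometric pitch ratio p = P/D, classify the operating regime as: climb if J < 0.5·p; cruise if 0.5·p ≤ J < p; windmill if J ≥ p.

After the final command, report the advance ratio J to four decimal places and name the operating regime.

set_propeller: D = 1.626 m, P = 1.213 m (p = P/D = 0.746002); state ← (V=0, rpm=0)
throttle_to(3358): rpm ← 3358
set_airspeed(13.29): V ← 13.29 m/s
final state: V = 13.29 m/s, rpm = 3358 → n = rpm/60 = 55.966667 rev/s
J = V / (n·D) = 13.29 / (55.966667 × 1.626) = 0.146041
regime bands: climb J<0.3730 | cruise [0.3730, 0.7460) | windmill J≥0.7460
J = 0.1460 → climb

J = 0.1460, regime = climb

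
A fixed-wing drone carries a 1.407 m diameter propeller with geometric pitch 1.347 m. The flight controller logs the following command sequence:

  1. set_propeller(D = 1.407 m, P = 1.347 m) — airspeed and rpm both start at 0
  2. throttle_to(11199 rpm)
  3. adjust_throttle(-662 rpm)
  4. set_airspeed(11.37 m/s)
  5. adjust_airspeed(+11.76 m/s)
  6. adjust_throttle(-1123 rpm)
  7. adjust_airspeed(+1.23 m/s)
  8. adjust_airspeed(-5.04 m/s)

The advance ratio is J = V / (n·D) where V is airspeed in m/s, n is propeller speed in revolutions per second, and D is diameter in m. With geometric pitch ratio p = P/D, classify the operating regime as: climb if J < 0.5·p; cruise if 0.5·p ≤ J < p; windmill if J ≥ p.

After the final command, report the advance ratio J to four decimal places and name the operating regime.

set_propeller: D = 1.407 m, P = 1.347 m (p = P/D = 0.957356); state ← (V=0, rpm=0)
throttle_to(11199): rpm ← 11199
adjust_throttle(-662): rpm ← 11199 -662 = 10537
set_airspeed(11.37): V ← 11.37 m/s
adjust_airspeed(+11.76): V ← 11.37 +11.76 = 23.13 m/s
adjust_throttle(-1123): rpm ← 10537 -1123 = 9414
adjust_airspeed(+1.23): V ← 23.13 +1.23 = 24.36 m/s
adjust_airspeed(-5.04): V ← 24.36 -5.04 = 19.32 m/s
final state: V = 19.32 m/s, rpm = 9414 → n = rpm/60 = 156.900000 rev/s
J = V / (n·D) = 19.32 / (156.900000 × 1.407) = 0.087517
regime bands: climb J<0.4787 | cruise [0.4787, 0.9574) | windmill J≥0.9574
J = 0.0875 → climb

J = 0.0875, regime = climb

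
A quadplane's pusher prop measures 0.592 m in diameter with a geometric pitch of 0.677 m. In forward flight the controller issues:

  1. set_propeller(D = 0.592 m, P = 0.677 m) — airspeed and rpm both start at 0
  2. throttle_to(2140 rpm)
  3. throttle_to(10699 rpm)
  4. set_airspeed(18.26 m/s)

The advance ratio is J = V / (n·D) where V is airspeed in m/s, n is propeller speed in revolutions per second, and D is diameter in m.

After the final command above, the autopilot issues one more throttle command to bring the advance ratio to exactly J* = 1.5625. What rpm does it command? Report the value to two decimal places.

rpm = 1184.43

set_propeller: D = 0.592 m, P = 0.677 m (p = P/D = 1.143581); state ← (V=0, rpm=0)
throttle_to(2140): rpm ← 2140
throttle_to(10699): rpm ← 10699
set_airspeed(18.26): V ← 18.26 m/s
final state: V = 18.26 m/s, rpm = 10699 → n = rpm/60 = 178.316667 rev/s
target J* = 1.5625; solve J* = V/(n·D) for n: n = V/(J*·D) = 18.26/(1.5625 × 0.592) = 19.740541 rev/s
rpm = 60·n = 1184.432432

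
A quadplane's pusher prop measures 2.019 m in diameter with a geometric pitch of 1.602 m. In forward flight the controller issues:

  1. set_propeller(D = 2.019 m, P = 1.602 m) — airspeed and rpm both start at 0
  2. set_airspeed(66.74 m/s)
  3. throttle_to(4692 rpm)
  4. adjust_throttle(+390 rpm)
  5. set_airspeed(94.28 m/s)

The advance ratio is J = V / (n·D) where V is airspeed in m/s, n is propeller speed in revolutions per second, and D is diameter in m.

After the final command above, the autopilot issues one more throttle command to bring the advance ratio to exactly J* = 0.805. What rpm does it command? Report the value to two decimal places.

rpm = 3480.48

set_propeller: D = 2.019 m, P = 1.602 m (p = P/D = 0.793462); state ← (V=0, rpm=0)
set_airspeed(66.74): V ← 66.74 m/s
throttle_to(4692): rpm ← 4692
adjust_throttle(+390): rpm ← 4692 +390 = 5082
set_airspeed(94.28): V ← 94.28 m/s
final state: V = 94.28 m/s, rpm = 5082 → n = rpm/60 = 84.700000 rev/s
target J* = 0.805; solve J* = V/(n·D) for n: n = V/(J*·D) = 94.28/(0.805 × 2.019) = 58.007931 rev/s
rpm = 60·n = 3480.475852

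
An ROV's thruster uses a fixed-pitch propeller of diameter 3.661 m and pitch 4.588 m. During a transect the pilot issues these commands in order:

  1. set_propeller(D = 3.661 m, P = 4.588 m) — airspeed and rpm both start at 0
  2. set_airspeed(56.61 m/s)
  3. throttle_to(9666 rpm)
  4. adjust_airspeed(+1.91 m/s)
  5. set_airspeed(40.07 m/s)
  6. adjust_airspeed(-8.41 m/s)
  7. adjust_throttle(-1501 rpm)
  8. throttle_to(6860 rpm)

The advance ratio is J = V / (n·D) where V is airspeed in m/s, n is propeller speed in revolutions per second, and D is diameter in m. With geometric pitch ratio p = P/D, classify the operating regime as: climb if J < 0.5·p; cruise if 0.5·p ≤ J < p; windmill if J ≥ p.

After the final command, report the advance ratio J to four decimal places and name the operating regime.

J = 0.0756, regime = climb

set_propeller: D = 3.661 m, P = 4.588 m (p = P/D = 1.253210); state ← (V=0, rpm=0)
set_airspeed(56.61): V ← 56.61 m/s
throttle_to(9666): rpm ← 9666
adjust_airspeed(+1.91): V ← 56.61 +1.91 = 58.52 m/s
set_airspeed(40.07): V ← 40.07 m/s
adjust_airspeed(-8.41): V ← 40.07 -8.41 = 31.66 m/s
adjust_throttle(-1501): rpm ← 9666 -1501 = 8165
throttle_to(6860): rpm ← 6860
final state: V = 31.66 m/s, rpm = 6860 → n = rpm/60 = 114.333333 rev/s
J = V / (n·D) = 31.66 / (114.333333 × 3.661) = 0.075638
regime bands: climb J<0.6266 | cruise [0.6266, 1.2532) | windmill J≥1.2532
J = 0.0756 → climb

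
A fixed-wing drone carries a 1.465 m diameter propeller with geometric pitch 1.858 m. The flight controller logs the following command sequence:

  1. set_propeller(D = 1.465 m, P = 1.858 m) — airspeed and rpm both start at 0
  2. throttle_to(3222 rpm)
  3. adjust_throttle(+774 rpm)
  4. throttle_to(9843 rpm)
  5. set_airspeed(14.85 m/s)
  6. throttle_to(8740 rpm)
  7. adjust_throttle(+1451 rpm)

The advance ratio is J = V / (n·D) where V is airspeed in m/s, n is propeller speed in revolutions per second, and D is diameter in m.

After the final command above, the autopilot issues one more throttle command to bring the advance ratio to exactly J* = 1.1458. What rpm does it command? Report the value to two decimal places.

rpm = 530.80

set_propeller: D = 1.465 m, P = 1.858 m (p = P/D = 1.268259); state ← (V=0, rpm=0)
throttle_to(3222): rpm ← 3222
adjust_throttle(+774): rpm ← 3222 +774 = 3996
throttle_to(9843): rpm ← 9843
set_airspeed(14.85): V ← 14.85 m/s
throttle_to(8740): rpm ← 8740
adjust_throttle(+1451): rpm ← 8740 +1451 = 10191
final state: V = 14.85 m/s, rpm = 10191 → n = rpm/60 = 169.850000 rev/s
target J* = 1.1458; solve J* = V/(n·D) for n: n = V/(J*·D) = 14.85/(1.1458 × 1.465) = 8.846674 rev/s
rpm = 60·n = 530.800424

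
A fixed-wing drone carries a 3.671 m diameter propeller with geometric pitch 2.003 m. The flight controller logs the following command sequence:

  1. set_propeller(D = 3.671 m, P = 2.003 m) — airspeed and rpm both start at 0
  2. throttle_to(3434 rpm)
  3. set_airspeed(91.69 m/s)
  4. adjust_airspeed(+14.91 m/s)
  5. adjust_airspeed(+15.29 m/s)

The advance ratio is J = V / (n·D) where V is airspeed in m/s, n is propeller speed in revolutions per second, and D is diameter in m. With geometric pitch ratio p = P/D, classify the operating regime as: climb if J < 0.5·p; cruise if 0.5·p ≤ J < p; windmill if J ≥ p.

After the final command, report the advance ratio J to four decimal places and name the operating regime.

set_propeller: D = 3.671 m, P = 2.003 m (p = P/D = 0.545628); state ← (V=0, rpm=0)
throttle_to(3434): rpm ← 3434
set_airspeed(91.69): V ← 91.69 m/s
adjust_airspeed(+14.91): V ← 91.69 +14.91 = 106.6 m/s
adjust_airspeed(+15.29): V ← 106.6 +15.29 = 121.89 m/s
final state: V = 121.89 m/s, rpm = 3434 → n = rpm/60 = 57.233333 rev/s
J = V / (n·D) = 121.89 / (57.233333 × 3.671) = 0.580142
regime bands: climb J<0.2728 | cruise [0.2728, 0.5456) | windmill J≥0.5456
J = 0.5801 → windmill

J = 0.5801, regime = windmill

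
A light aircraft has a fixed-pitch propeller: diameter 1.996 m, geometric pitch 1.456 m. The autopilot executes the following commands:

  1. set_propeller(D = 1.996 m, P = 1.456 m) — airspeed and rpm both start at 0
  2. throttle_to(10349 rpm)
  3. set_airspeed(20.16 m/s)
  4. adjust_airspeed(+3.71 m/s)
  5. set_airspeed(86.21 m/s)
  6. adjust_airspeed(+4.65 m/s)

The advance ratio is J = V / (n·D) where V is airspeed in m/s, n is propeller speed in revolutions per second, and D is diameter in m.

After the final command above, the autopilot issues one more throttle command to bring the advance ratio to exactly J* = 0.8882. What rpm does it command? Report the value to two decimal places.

set_propeller: D = 1.996 m, P = 1.456 m (p = P/D = 0.729459); state ← (V=0, rpm=0)
throttle_to(10349): rpm ← 10349
set_airspeed(20.16): V ← 20.16 m/s
adjust_airspeed(+3.71): V ← 20.16 +3.71 = 23.87 m/s
set_airspeed(86.21): V ← 86.21 m/s
adjust_airspeed(+4.65): V ← 86.21 +4.65 = 90.86 m/s
final state: V = 90.86 m/s, rpm = 10349 → n = rpm/60 = 172.483333 rev/s
target J* = 0.8882; solve J* = V/(n·D) for n: n = V/(J*·D) = 90.86/(0.8882 × 1.996) = 51.250892 rev/s
rpm = 60·n = 3075.053507

rpm = 3075.05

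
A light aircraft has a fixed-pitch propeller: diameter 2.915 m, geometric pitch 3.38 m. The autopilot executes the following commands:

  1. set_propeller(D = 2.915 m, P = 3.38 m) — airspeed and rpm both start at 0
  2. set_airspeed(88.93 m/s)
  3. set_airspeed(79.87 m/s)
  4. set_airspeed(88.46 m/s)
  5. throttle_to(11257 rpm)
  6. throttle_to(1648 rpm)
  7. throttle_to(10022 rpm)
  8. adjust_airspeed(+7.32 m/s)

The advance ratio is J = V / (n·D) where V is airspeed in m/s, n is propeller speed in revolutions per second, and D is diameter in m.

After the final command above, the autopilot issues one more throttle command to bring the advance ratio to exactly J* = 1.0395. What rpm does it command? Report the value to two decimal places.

rpm = 1896.54

set_propeller: D = 2.915 m, P = 3.38 m (p = P/D = 1.159520); state ← (V=0, rpm=0)
set_airspeed(88.93): V ← 88.93 m/s
set_airspeed(79.87): V ← 79.87 m/s
set_airspeed(88.46): V ← 88.46 m/s
throttle_to(11257): rpm ← 11257
throttle_to(1648): rpm ← 1648
throttle_to(10022): rpm ← 10022
adjust_airspeed(+7.32): V ← 88.46 +7.32 = 95.78 m/s
final state: V = 95.78 m/s, rpm = 10022 → n = rpm/60 = 167.033333 rev/s
target J* = 1.0395; solve J* = V/(n·D) for n: n = V/(J*·D) = 95.78/(1.0395 × 2.915) = 31.609074 rev/s
rpm = 60·n = 1896.544469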